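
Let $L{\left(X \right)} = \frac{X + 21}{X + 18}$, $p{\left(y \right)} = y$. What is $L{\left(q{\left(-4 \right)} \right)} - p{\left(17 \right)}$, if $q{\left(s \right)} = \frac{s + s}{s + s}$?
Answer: $- \frac{301}{19} \approx -15.842$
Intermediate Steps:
$q{\left(s \right)} = 1$ ($q{\left(s \right)} = \frac{2 s}{2 s} = 2 s \frac{1}{2 s} = 1$)
$L{\left(X \right)} = \frac{21 + X}{18 + X}$
$L{\left(q{\left(-4 \right)} \right)} - p{\left(17 \right)} = \frac{21 + 1}{18 + 1} - 17 = \frac{1}{19} \cdot 22 - 17 = \frac{22}{19} - 17 = - \frac{301}{19}$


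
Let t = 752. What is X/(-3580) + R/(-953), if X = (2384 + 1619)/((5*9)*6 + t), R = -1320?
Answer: 4825748341/3486798280 ≈ 1.3840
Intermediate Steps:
X = 4003/1022 (X = (2384 + 1619)/((5*9)*6 + 752) = 4003/(45*6 + 752) = 4003/(270 + 752) = 4003/1022 ≈ 3.9168)
X/(-3580) + R/(-953) = (4003/1022)/(-3580) - 1320/(-953) = (4003/1022)*(-1/3580) - 1320*(-1/953) = -4003/3658760 + 1320/953 = 4825748341/3486798280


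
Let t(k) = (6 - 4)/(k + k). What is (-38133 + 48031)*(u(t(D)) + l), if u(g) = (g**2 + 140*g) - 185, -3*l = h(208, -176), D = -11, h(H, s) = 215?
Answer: -967895726/363 ≈ -2.6664e+6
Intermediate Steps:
t(k) = 1/k (t(k) = 2/((2*k)) = 2*(1/(2*k)) = 1/k)
l = -215/3 (l = -1/3*215 = -215/3 ≈ -71.667)
u(g) = -185 + g**2 + 140*g
(-38133 + 48031)*(u(t(D)) + l) = (-38133 + 48031)*((-185 + (1/(-11))**2 + 140/(-11)) - 215/3) = 9898*((-185 + (-1/11)**2 + 140*(-1/11)) - 215/3) = 9898*((-185 + 1/121 - 140/11) - 215/3) = 9898*(-23924/121 - 215/3) = 9898*(-97787/363) = -967895726/363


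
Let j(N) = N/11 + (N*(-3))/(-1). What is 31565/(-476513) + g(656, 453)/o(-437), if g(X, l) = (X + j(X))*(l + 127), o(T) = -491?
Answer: -8158835463365/2573646713 ≈ -3170.1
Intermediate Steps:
j(N) = 34*N/11 (j(N) = N*(1/11) - 3*N*(-1) = N/11 + 3*N = 34*N/11)
g(X, l) = 45*X*(127 + l)/11 (g(X, l) = (X + 34*X/11)*(l + 127) = (45*X/11)*(127 + l) = 45*X*(127 + l)/11)
31565/(-476513) + g(656, 453)/o(-437) = 31565/(-476513) + ((45/11)*656*(127 + 453))/(-491) = 31565*(-1/476513) + ((45/11)*656*580)*(-1/491) = -31565/476513 + (17121600/11)*(-1/491) = -31565/476513 - 17121600/5401 = -8158835463365/2573646713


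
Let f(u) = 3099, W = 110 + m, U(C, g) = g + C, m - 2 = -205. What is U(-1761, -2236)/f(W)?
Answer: -3997/3099 ≈ -1.2898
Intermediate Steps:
m = -203 (m = 2 - 205 = -203)
U(C, g) = C + g
W = -93 (W = 110 - 203 = -93)
U(-1761, -2236)/f(W) = (-1761 - 2236)/3099 = -3997*1/3099 = -3997/3099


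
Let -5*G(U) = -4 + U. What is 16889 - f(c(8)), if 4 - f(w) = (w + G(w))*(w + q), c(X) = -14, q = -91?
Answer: 17977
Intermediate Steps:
G(U) = 4/5 - U/5 (G(U) = -(-4 + U)/5 = 4/5 - U/5)
f(w) = 4 - (-91 + w)*(4/5 + 4*w/5) (f(w) = 4 - (w + (4/5 - w/5))*(w - 91) = 4 - (4/5 + 4*w/5)*(-91 + w) = 4 - (-91 + w)*(4/5 + 4*w/5))
16889 - f(c(8)) = 16889 - (384/5 + 72*(-14) - 4/5*(-14)**2) = 16889 - (384/5 - 1008 - 4/5*196) = 16889 - (384/5 - 1008 - 784/5) = 16889 - 1*(-1088) = 16889 + 1088 = 17977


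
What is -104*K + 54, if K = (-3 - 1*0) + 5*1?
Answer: -154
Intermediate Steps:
K = 2 (K = (-3 + 0) + 5 = -3 + 5 = 2)
-104*K + 54 = -104*2 + 54 = -208 + 54 = -154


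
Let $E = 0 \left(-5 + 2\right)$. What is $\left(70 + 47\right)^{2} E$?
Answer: $0$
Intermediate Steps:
$E = 0$ ($E = 0 \left(-3\right) = 0$)
$\left(70 + 47\right)^{2} E = \left(70 + 47\right)^{2} \cdot 0 = 117^{2} \cdot 0 = 13689 \cdot 0 = 0$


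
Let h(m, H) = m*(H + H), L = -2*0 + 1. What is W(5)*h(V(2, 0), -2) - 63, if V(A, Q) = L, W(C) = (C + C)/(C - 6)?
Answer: -23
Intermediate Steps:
L = 1 (L = 0 + 1 = 1)
W(C) = 2*C/(-6 + C) (W(C) = (2*C)/(-6 + C) = 2*C/(-6 + C))
V(A, Q) = 1
h(m, H) = 2*H*m (h(m, H) = m*(2*H) = 2*H*m)
W(5)*h(V(2, 0), -2) - 63 = (2*5/(-6 + 5))*(2*(-2)*1) - 63 = (2*5/(-1))*(-4) - 63 = (2*5*(-1))*(-4) - 63 = -10*(-4) - 63 = 40 - 63 = -23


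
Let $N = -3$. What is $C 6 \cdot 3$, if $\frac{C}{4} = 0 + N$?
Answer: $-216$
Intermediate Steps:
$C = -12$ ($C = 4 \left(0 - 3\right) = 4 \left(-3\right) = -12$)
$C 6 \cdot 3 = \left(-12\right) 6 \cdot 3 = \left(-72\right) 3 = -216$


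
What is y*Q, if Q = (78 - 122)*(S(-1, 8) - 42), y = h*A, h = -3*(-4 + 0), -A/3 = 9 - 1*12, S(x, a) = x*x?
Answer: 194832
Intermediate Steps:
S(x, a) = x²
A = 9 (A = -3*(9 - 1*12) = -3*(9 - 12) = -3*(-3) = 9)
h = 12 (h = -3*(-4) = 12)
y = 108 (y = 12*9 = 108)
Q = 1804 (Q = (78 - 122)*((-1)² - 42) = -44*(1 - 42) = -44*(-41) = 1804)
y*Q = 108*1804 = 194832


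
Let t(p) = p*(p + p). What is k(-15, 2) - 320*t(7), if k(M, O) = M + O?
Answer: -31373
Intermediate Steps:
t(p) = 2*p² (t(p) = p*(2*p) = 2*p²)
k(-15, 2) - 320*t(7) = (-15 + 2) - 640*7² = -13 - 640*49 = -13 - 320*98 = -13 - 31360 = -31373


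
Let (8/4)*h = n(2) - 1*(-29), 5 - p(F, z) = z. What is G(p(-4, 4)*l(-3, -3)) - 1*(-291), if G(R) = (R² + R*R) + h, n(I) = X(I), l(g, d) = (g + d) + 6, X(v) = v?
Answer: 613/2 ≈ 306.50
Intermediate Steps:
l(g, d) = 6 + d + g (l(g, d) = (d + g) + 6 = 6 + d + g)
n(I) = I
p(F, z) = 5 - z
h = 31/2 (h = (2 - 1*(-29))/2 = (2 + 29)/2 = (½)*31 = 31/2 ≈ 15.500)
G(R) = 31/2 + 2*R² (G(R) = (R² + R*R) + 31/2 = (R² + R²) + 31/2 = 2*R² + 31/2 = 31/2 + 2*R²)
G(p(-4, 4)*l(-3, -3)) - 1*(-291) = (31/2 + 2*((5 - 1*4)*(6 - 3 - 3))²) - 1*(-291) = (31/2 + 2*((5 - 4)*0)²) + 291 = (31/2 + 2*(1*0)²) + 291 = (31/2 + 2*0²) + 291 = (31/2 + 2*0) + 291 = (31/2 + 0) + 291 = 31/2 + 291 = 613/2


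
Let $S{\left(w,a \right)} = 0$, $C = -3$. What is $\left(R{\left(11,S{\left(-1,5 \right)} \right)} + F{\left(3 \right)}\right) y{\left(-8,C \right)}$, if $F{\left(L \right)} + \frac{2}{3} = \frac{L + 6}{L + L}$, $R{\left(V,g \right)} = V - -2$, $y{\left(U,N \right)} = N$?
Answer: $- \frac{83}{2} \approx -41.5$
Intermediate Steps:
$R{\left(V,g \right)} = 2 + V$ ($R{\left(V,g \right)} = V + 2 = 2 + V$)
$F{\left(L \right)} = - \frac{2}{3} + \frac{6 + L}{2 L}$ ($F{\left(L \right)} = - \frac{2}{3} + \frac{L + 6}{L + L} = - \frac{2}{3} + \frac{6 + L}{2 L}$)
$\left(R{\left(11,S{\left(-1,5 \right)} \right)} + F{\left(3 \right)}\right) y{\left(-8,C \right)} = \left(\left(2 + 11\right) + \frac{18 - 3}{6 \cdot 3}\right) \left(-3\right) = \left(13 + \frac{1}{6} \cdot \frac{1}{3} \left(18 - 3\right)\right) \left(-3\right) = \left(13 + \frac{1}{6} \cdot \frac{1}{3} \cdot 15\right) \left(-3\right) = \left(13 + \frac{5}{6}\right) \left(-3\right) = \frac{83}{6} \left(-3\right) = - \frac{83}{2}$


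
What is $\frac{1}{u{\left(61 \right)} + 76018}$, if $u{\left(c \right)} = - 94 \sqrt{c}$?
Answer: $\frac{38009}{2889098664} + \frac{47 \sqrt{61}}{2889098664} \approx 1.3283 \cdot 10^{-5}$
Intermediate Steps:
$\frac{1}{u{\left(61 \right)} + 76018} = \frac{1}{- 94 \sqrt{61} + 76018} = \frac{1}{76018 - 94 \sqrt{61}}$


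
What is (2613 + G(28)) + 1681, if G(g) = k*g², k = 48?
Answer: 41926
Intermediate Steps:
G(g) = 48*g²
(2613 + G(28)) + 1681 = (2613 + 48*28²) + 1681 = (2613 + 48*784) + 1681 = (2613 + 37632) + 1681 = 40245 + 1681 = 41926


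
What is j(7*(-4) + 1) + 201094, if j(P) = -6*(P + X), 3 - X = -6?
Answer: 201202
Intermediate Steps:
X = 9 (X = 3 - 1*(-6) = 3 + 6 = 9)
j(P) = -54 - 6*P (j(P) = -6*(P + 9) = -6*(9 + P) = -54 - 6*P)
j(7*(-4) + 1) + 201094 = (-54 - 6*(7*(-4) + 1)) + 201094 = (-54 - 6*(-28 + 1)) + 201094 = (-54 - 6*(-27)) + 201094 = (-54 + 162) + 201094 = 108 + 201094 = 201202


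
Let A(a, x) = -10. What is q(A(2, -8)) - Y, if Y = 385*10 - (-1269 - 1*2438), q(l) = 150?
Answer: -7407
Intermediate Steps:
Y = 7557 (Y = 3850 - (-1269 - 2438) = 3850 - 1*(-3707) = 3850 + 3707 = 7557)
q(A(2, -8)) - Y = 150 - 1*7557 = 150 - 7557 = -7407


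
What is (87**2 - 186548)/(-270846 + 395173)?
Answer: -178979/124327 ≈ -1.4396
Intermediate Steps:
(87**2 - 186548)/(-270846 + 395173) = (7569 - 186548)/124327 = -178979*1/124327 = -178979/124327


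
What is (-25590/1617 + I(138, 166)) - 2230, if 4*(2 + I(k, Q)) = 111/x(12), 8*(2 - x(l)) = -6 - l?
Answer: -20536997/9163 ≈ -2241.3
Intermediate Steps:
x(l) = 11/4 + l/8 (x(l) = 2 - (-6 - l)/8 = 2 + (¾ + l/8) = 11/4 + l/8)
I(k, Q) = 77/17 (I(k, Q) = -2 + (111/(11/4 + (⅛)*12))/4 = -2 + (111/(11/4 + 3/2))/4 = -2 + (111/(17/4))/4 = -2 + (111*(4/17))/4 = -2 + (¼)*(444/17) = -2 + 111/17 = 77/17)
(-25590/1617 + I(138, 166)) - 2230 = (-25590/1617 + 77/17) - 2230 = (-25590*1/1617 + 77/17) - 2230 = (-8530/539 + 77/17) - 2230 = -103507/9163 - 2230 = -20536997/9163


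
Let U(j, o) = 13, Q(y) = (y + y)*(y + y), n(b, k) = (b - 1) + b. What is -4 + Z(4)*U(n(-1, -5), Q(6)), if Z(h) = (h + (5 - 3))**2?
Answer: 464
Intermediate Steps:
n(b, k) = -1 + 2*b (n(b, k) = (-1 + b) + b = -1 + 2*b)
Q(y) = 4*y**2 (Q(y) = (2*y)*(2*y) = 4*y**2)
Z(h) = (2 + h)**2 (Z(h) = (h + 2)**2 = (2 + h)**2)
-4 + Z(4)*U(n(-1, -5), Q(6)) = -4 + (2 + 4)**2*13 = -4 + 6**2*13 = -4 + 36*13 = -4 + 468 = 464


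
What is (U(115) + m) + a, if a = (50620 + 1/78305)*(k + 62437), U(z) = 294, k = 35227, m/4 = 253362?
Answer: 387199856467374/78305 ≈ 4.9448e+9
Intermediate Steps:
m = 1013448 (m = 4*253362 = 1013448)
a = 387120475400064/78305 (a = (50620 + 1/78305)*(35227 + 62437) = (50620 + 1/78305)*97664 = (3963799101/78305)*97664 = 387120475400064/78305 ≈ 4.9437e+9)
(U(115) + m) + a = (294 + 1013448) + 387120475400064/78305 = 1013742 + 387120475400064/78305 = 387199856467374/78305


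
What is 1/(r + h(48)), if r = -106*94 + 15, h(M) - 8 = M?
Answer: -1/9893 ≈ -0.00010108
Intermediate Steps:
h(M) = 8 + M
r = -9949 (r = -9964 + 15 = -9949)
1/(r + h(48)) = 1/(-9949 + (8 + 48)) = 1/(-9949 + 56) = 1/(-9893) = -1/9893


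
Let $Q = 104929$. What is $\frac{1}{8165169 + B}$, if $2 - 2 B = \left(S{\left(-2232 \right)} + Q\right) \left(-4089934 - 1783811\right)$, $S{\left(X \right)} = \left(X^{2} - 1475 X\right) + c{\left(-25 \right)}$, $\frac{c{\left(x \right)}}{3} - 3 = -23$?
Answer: $\frac{2}{49215497194625} \approx 4.0638 \cdot 10^{-14}$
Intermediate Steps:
$c{\left(x \right)} = -60$ ($c{\left(x \right)} = 9 + 3 \left(-23\right) = 9 - 69 = -60$)
$S{\left(X \right)} = -60 + X^{2} - 1475 X$ ($S{\left(X \right)} = \left(X^{2} - 1475 X\right) - 60 = -60 + X^{2} - 1475 X$)
$B = \frac{49215480864287}{2}$ ($B = 1 - \frac{\left(\left(-60 + \left(-2232\right)^{2} - -3292200\right) + 104929\right) \left(-4089934 - 1783811\right)}{2} = 1 - \frac{\left(\left(-60 + 4981824 + 3292200\right) + 104929\right) \left(-5873745\right)}{2} = 1 - \frac{\left(8273964 + 104929\right) \left(-5873745\right)}{2} = 1 - \frac{8378893 \left(-5873745\right)}{2} = 1 - - \frac{49215480864285}{2} = 1 + \frac{49215480864285}{2} = \frac{49215480864287}{2} \approx 2.4608 \cdot 10^{13}$)
$\frac{1}{8165169 + B} = \frac{1}{8165169 + \frac{49215480864287}{2}} = \frac{1}{\frac{49215497194625}{2}} = \frac{2}{49215497194625}$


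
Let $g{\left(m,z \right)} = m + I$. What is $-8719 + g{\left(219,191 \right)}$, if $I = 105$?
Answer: $-8395$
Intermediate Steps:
$g{\left(m,z \right)} = 105 + m$ ($g{\left(m,z \right)} = m + 105 = 105 + m$)
$-8719 + g{\left(219,191 \right)} = -8719 + \left(105 + 219\right) = -8719 + 324 = -8395$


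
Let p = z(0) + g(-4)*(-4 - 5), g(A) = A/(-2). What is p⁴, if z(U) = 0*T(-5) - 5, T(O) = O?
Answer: 279841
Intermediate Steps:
g(A) = -A/2 (g(A) = A*(-½) = -A/2)
z(U) = -5 (z(U) = 0*(-5) - 5 = 0 - 5 = -5)
p = -23 (p = -5 + (-½*(-4))*(-4 - 5) = -5 + 2*(-9) = -5 - 18 = -23)
p⁴ = (-23)⁴ = 279841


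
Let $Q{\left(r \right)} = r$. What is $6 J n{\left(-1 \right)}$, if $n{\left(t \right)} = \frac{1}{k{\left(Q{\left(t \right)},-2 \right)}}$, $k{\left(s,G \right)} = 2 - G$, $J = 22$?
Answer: $33$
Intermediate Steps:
$n{\left(t \right)} = \frac{1}{4}$ ($n{\left(t \right)} = \frac{1}{2 - -2} = \frac{1}{2 + 2} = \frac{1}{4}$)
$6 J n{\left(-1 \right)} = 6 \cdot 22 \cdot \frac{1}{4} = 132 \cdot \frac{1}{4} = 33$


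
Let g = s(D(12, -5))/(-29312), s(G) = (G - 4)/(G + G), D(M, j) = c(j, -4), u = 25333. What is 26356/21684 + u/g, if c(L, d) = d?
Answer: -4025422610627/5421 ≈ -7.4256e+8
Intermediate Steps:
D(M, j) = -4
s(G) = (-4 + G)/(2*G) (s(G) = (-4 + G)/((2*G)) = (-4 + G)*(1/(2*G)) = (-4 + G)/(2*G))
g = -1/29312 (g = ((1/2)*(-4 - 4)/(-4))/(-29312) = ((1/2)*(-1/4)*(-8))*(-1/29312) = 1*(-1/29312) = -1/29312 ≈ -3.4116e-5)
26356/21684 + u/g = 26356/21684 + 25333/(-1/29312) = 26356*(1/21684) + 25333*(-29312) = 6589/5421 - 742560896 = -4025422610627/5421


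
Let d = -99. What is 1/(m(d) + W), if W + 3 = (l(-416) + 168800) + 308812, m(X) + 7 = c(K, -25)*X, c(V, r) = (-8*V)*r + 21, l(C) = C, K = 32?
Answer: -1/158493 ≈ -6.3094e-6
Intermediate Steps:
c(V, r) = 21 - 8*V*r (c(V, r) = -8*V*r + 21 = 21 - 8*V*r)
m(X) = -7 + 6421*X (m(X) = -7 + (21 - 8*32*(-25))*X = -7 + (21 + 6400)*X = -7 + 6421*X)
W = 477193 (W = -3 + ((-416 + 168800) + 308812) = -3 + (168384 + 308812) = -3 + 477196 = 477193)
1/(m(d) + W) = 1/((-7 + 6421*(-99)) + 477193) = 1/((-7 - 635679) + 477193) = 1/(-635686 + 477193) = 1/(-158493) = -1/158493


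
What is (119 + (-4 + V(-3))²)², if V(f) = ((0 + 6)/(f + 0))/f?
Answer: 1371241/81 ≈ 16929.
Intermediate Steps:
V(f) = 6/f² (V(f) = (6/f)/f = 6/f²)
(119 + (-4 + V(-3))²)² = (119 + (-4 + 6/(-3)²)²)² = (119 + (-4 + 6*(⅑))²)² = (119 + (-4 + ⅔)²)² = (119 + (-10/3)²)² = (119 + 100/9)² = (1171/9)² = 1371241/81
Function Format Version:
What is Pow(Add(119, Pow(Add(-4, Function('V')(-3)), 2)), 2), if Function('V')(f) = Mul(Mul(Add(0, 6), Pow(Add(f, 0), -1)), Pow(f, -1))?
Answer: Rational(1371241, 81) ≈ 16929.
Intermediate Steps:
Function('V')(f) = Mul(6, Pow(f, -2)) (Function('V')(f) = Mul(Mul(6, Pow(f, -1)), Pow(f, -1)) = Mul(6, Pow(f, -2)))
Pow(Add(119, Pow(Add(-4, Function('V')(-3)), 2)), 2) = Pow(Add(119, Pow(Add(-4, Mul(6, Pow(-3, -2))), 2)), 2) = Pow(Add(119, Pow(Add(-4, Mul(6, Rational(1, 9))), 2)), 2) = Pow(Add(119, Pow(Add(-4, Rational(2, 3)), 2)), 2) = Pow(Add(119, Pow(Rational(-10, 3), 2)), 2) = Pow(Add(119, Rational(100, 9)), 2) = Pow(Rational(1171, 9), 2) = Rational(1371241, 81)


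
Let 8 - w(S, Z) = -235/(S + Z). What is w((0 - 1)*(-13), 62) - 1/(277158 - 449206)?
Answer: 28732031/2580720 ≈ 11.133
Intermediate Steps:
w(S, Z) = 8 + 235/(S + Z) (w(S, Z) = 8 - (-235)/(S + Z) = 8 + 235/(S + Z))
w((0 - 1)*(-13), 62) - 1/(277158 - 449206) = (235 + 8*((0 - 1)*(-13)) + 8*62)/((0 - 1)*(-13) + 62) - 1/(277158 - 449206) = (235 + 8*(-1*(-13)) + 496)/(-1*(-13) + 62) - 1/(-172048) = (235 + 8*13 + 496)/(13 + 62) - 1*(-1/172048) = (235 + 104 + 496)/75 + 1/172048 = (1/75)*835 + 1/172048 = 167/15 + 1/172048 = 28732031/2580720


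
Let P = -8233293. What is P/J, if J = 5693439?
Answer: -18419/12737 ≈ -1.4461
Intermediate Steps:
P/J = -8233293/5693439 = -8233293*1/5693439 = -18419/12737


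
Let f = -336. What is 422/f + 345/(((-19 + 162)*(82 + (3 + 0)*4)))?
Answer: -1389151/1129128 ≈ -1.2303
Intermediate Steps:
422/f + 345/(((-19 + 162)*(82 + (3 + 0)*4))) = 422/(-336) + 345/(((-19 + 162)*(82 + (3 + 0)*4))) = 422*(-1/336) + 345/((143*(82 + 3*4))) = -211/168 + 345/((143*(82 + 12))) = -211/168 + 345/((143*94)) = -211/168 + 345/13442 = -1389151/1129128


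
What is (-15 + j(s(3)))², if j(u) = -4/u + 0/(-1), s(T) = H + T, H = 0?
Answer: 2401/9 ≈ 266.78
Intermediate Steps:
s(T) = T (s(T) = 0 + T = T)
j(u) = -4/u (j(u) = -4/u + 0*(-1) = -4/u + 0 = -4/u)
(-15 + j(s(3)))² = (-15 - 4/3)² = (-49/3)² = 2401/9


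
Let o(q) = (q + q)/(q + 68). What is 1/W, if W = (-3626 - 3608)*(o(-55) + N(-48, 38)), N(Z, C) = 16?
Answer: -13/708932 ≈ -1.8337e-5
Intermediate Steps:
o(q) = 2*q/(68 + q) (o(q) = (2*q)/(68 + q) = 2*q/(68 + q))
W = -708932/13 (W = (-3626 - 3608)*(2*(-55)/(68 - 55) + 16) = -7234*(2*(-55)/13 + 16) = -7234*(2*(-55)*(1/13) + 16) = -7234*(-110/13 + 16) = -7234*98/13 = -708932/13 ≈ -54533.)
1/W = 1/(-708932/13) = -13/708932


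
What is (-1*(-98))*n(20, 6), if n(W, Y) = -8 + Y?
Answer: -196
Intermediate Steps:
(-1*(-98))*n(20, 6) = (-1*(-98))*(-8 + 6) = 98*(-2) = -196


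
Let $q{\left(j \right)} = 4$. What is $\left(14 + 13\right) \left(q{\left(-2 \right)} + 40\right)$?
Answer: $1188$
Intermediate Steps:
$\left(14 + 13\right) \left(q{\left(-2 \right)} + 40\right) = \left(14 + 13\right) \left(4 + 40\right) = 27 \cdot 44 = 1188$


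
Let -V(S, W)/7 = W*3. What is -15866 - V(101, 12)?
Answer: -15614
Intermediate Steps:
V(S, W) = -21*W (V(S, W) = -7*W*3 = -21*W)
-15866 - V(101, 12) = -15866 - (-21)*12 = -15866 - 1*(-252) = -15866 + 252 = -15614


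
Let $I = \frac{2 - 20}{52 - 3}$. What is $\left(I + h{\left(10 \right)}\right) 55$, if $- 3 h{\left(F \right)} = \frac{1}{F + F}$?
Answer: $- \frac{12419}{588} \approx -21.121$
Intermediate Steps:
$I = - \frac{18}{49} \approx -0.36735$
$h{\left(F \right)} = - \frac{1}{6 F}$ ($h{\left(F \right)} = - \frac{1}{3 \left(F + F\right)} = - \frac{1}{3 \cdot 2 F} = - \frac{\frac{1}{2} \frac{1}{F}}{3} = - \frac{1}{6 F}$)
$\left(I + h{\left(10 \right)}\right) 55 = \left(- \frac{18}{49} - \frac{1}{6 \cdot 10}\right) 55 = \left(- \frac{18}{49} - \frac{1}{60}\right) 55 = \left(- \frac{1129}{2940}\right) 55 = - \frac{12419}{588}$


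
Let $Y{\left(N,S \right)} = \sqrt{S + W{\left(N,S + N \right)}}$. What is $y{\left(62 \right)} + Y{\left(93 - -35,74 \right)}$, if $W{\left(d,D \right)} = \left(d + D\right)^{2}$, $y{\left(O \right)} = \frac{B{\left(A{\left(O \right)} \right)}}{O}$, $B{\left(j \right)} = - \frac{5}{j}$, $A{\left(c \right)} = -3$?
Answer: $\frac{5}{186} + 23 \sqrt{206} \approx 330.14$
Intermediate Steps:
$y{\left(O \right)} = \frac{5}{3 O}$ ($y{\left(O \right)} = \frac{\left(-5\right) \frac{1}{-3}}{O} = \frac{\left(-5\right) \left(- \frac{1}{3}\right)}{O} = \frac{5}{3 O}$)
$W{\left(d,D \right)} = \left(D + d\right)^{2}$
$Y{\left(N,S \right)} = \sqrt{S + \left(S + 2 N\right)^{2}}$ ($Y{\left(N,S \right)} = \sqrt{S + \left(\left(S + N\right) + N\right)^{2}} = \sqrt{S + \left(\left(N + S\right) + N\right)^{2}} = \sqrt{S + \left(S + 2 N\right)^{2}}$)
$y{\left(62 \right)} + Y{\left(93 - -35,74 \right)} = \frac{5}{3 \cdot 62} + \sqrt{74 + \left(74 + 2 \left(93 - -35\right)\right)^{2}} = \frac{5}{3} \cdot \frac{1}{62} + \sqrt{74 + \left(74 + 2 \left(93 + 35\right)\right)^{2}} = \frac{5}{186} + \sqrt{74 + \left(74 + 2 \cdot 128\right)^{2}} = \frac{5}{186} + \sqrt{74 + \left(74 + 256\right)^{2}} = \frac{5}{186} + \sqrt{74 + 330^{2}} = \frac{5}{186} + \sqrt{74 + 108900} = \frac{5}{186} + \sqrt{108974} = \frac{5}{186} + 23 \sqrt{206}$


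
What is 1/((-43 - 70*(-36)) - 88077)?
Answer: -1/85600 ≈ -1.1682e-5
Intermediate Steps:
1/((-43 - 70*(-36)) - 88077) = 1/((-43 + 2520) - 88077) = 1/(2477 - 88077) = 1/(-85600) = -1/85600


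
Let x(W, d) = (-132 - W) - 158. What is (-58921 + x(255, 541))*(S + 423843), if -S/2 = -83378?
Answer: -35120560134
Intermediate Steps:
S = 166756 (S = -2*(-83378) = 166756)
x(W, d) = -290 - W
(-58921 + x(255, 541))*(S + 423843) = (-58921 + (-290 - 1*255))*(166756 + 423843) = (-58921 + (-290 - 255))*590599 = (-58921 - 545)*590599 = -59466*590599 = -35120560134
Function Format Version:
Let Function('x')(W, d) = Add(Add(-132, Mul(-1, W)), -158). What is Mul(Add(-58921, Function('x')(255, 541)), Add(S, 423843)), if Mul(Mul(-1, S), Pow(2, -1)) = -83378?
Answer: -35120560134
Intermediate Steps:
S = 166756 (S = Mul(-2, -83378) = 166756)
Function('x')(W, d) = Add(-290, Mul(-1, W))
Mul(Add(-58921, Function('x')(255, 541)), Add(S, 423843)) = Mul(Add(-58921, Add(-290, Mul(-1, 255))), Add(166756, 423843)) = Mul(Add(-58921, Add(-290, -255)), 590599) = Mul(Add(-58921, -545), 590599) = Mul(-59466, 590599) = -35120560134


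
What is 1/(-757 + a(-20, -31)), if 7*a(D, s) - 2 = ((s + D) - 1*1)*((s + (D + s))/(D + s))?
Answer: -357/274411 ≈ -0.0013010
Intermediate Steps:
a(D, s) = 2/7 + (D + 2*s)*(-1 + D + s)/(7*(D + s)) (a(D, s) = 2/7 + (((s + D) - 1*1)*((s + (D + s))/(D + s)))/7 = 2/7 + (((D + s) - 1)*((D + 2*s)/(D + s)))/7 = 2/7 + ((-1 + D + s)*((D + 2*s)/(D + s)))/7 = 2/7 + ((D + 2*s)*(-1 + D + s)/(D + s))/7 = 2/7 + (D + 2*s)*(-1 + D + s)/(7*(D + s)))
1/(-757 + a(-20, -31)) = 1/(-757 + (-20 + (-20)² + 2*(-31)² + 3*(-20)*(-31))/(7*(-20 - 31))) = 1/(-757 + (⅐)*(-20 + 400 + 2*961 + 1860)/(-51)) = 1/(-757 + (⅐)*(-1/51)*(-20 + 400 + 1922 + 1860)) = 1/(-757 + (⅐)*(-1/51)*4162) = 1/(-757 - 4162/357) = 1/(-274411/357) = -357/274411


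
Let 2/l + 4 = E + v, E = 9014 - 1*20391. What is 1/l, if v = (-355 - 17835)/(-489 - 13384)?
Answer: -157870423/27746 ≈ -5689.8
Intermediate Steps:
E = -11377 (E = 9014 - 20391 = -11377)
v = 18190/13873 (v = -18190/(-13873) = -18190*(-1/13873) = 18190/13873 ≈ 1.3112)
l = -27746/157870423 (l = 2/(-4 + (-11377 + 18190/13873)) = 2/(-4 - 157814931/13873) = 2/(-157870423/13873) = 2*(-13873/157870423) = -27746/157870423 ≈ -0.00017575)
1/l = 1/(-27746/157870423) = -157870423/27746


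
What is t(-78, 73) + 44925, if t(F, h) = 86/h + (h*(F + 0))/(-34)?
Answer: 55961218/1241 ≈ 45094.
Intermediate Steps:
t(F, h) = 86/h - F*h/34 (t(F, h) = 86/h + (h*F)*(-1/34) = 86/h + (F*h)*(-1/34) = 86/h - F*h/34)
t(-78, 73) + 44925 = (86/73 - 1/34*(-78)*73) + 44925 = (86*(1/73) + 2847/17) + 44925 = (86/73 + 2847/17) + 44925 = 209293/1241 + 44925 = 55961218/1241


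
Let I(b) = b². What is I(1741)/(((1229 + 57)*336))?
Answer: 3031081/432096 ≈ 7.0148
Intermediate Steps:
I(1741)/(((1229 + 57)*336)) = 1741²/(((1229 + 57)*336)) = 3031081/((1286*336)) = 3031081/432096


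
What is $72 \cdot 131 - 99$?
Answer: $9333$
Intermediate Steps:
$72 \cdot 131 - 99 = 9432 - 99 = 9333$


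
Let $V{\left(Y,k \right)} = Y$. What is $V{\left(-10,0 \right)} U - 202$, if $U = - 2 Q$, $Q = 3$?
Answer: $-142$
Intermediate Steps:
$U = -6$ ($U = \left(-2\right) 3 = -6$)
$V{\left(-10,0 \right)} U - 202 = \left(-10\right) \left(-6\right) - 202 = 60 - 202 = -142$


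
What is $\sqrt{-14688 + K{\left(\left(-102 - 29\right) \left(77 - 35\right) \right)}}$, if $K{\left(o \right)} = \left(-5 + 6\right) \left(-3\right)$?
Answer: $i \sqrt{14691} \approx 121.21 i$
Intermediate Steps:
$K{\left(o \right)} = -3$ ($K{\left(o \right)} = 1 \left(-3\right) = -3$)
$\sqrt{-14688 + K{\left(\left(-102 - 29\right) \left(77 - 35\right) \right)}} = \sqrt{-14688 - 3} = \sqrt{-14691} = i \sqrt{14691}$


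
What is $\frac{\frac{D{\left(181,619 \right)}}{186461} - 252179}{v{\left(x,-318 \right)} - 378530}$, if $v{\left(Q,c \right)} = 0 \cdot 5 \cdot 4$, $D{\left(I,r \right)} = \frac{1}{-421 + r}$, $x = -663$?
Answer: $\frac{9310266606761}{13975054301340} \approx 0.66621$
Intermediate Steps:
$v{\left(Q,c \right)} = 0$ ($v{\left(Q,c \right)} = 0 \cdot 4 = 0$)
$\frac{\frac{D{\left(181,619 \right)}}{186461} - 252179}{v{\left(x,-318 \right)} - 378530} = \frac{\frac{1}{\left(-421 + 619\right) 186461} - 252179}{0 - 378530} = \frac{\frac{1}{198} \cdot \frac{1}{186461} - 252179}{-378530} = \left(\frac{1}{198} \cdot \frac{1}{186461} - 252179\right) \left(- \frac{1}{378530}\right) = \left(\frac{1}{36919278} - 252179\right) \left(- \frac{1}{378530}\right) = \left(- \frac{9310266606761}{36919278}\right) \left(- \frac{1}{378530}\right) = \frac{9310266606761}{13975054301340}$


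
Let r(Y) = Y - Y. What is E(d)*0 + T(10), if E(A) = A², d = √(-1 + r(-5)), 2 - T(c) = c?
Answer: -8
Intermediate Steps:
T(c) = 2 - c
r(Y) = 0
d = I (d = √(-1 + 0) = √(-1) = I ≈ 1.0*I)
E(d)*0 + T(10) = I²*0 + (2 - 1*10) = -1*0 + (2 - 10) = 0 - 8 = -8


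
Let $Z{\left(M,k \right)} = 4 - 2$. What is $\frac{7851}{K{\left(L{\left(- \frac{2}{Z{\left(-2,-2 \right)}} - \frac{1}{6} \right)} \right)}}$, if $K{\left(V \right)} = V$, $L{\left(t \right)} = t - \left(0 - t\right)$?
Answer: $- \frac{23553}{7} \approx -3364.7$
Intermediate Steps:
$Z{\left(M,k \right)} = 2$
$L{\left(t \right)} = 2 t$ ($L{\left(t \right)} = t - - t = t + t = 2 t$)
$\frac{7851}{K{\left(L{\left(- \frac{2}{Z{\left(-2,-2 \right)}} - \frac{1}{6} \right)} \right)}} = \frac{7851}{2 \left(- \frac{2}{2} - \frac{1}{6}\right)} = \frac{7851}{2 \left(\left(-2\right) \frac{1}{2} - \frac{1}{6}\right)} = \frac{7851}{2 \left(-1 - \frac{1}{6}\right)} = \frac{7851}{2 \left(- \frac{7}{6}\right)} = \frac{7851}{- \frac{7}{3}} = 7851 \left(- \frac{3}{7}\right) = - \frac{23553}{7}$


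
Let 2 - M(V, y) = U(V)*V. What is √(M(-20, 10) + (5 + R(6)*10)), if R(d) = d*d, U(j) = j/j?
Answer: 3*√43 ≈ 19.672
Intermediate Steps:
U(j) = 1
R(d) = d²
M(V, y) = 2 - V
√(M(-20, 10) + (5 + R(6)*10)) = √((2 - 1*(-20)) + (5 + 6²*10)) = √((2 + 20) + (5 + 36*10)) = √(22 + (5 + 360)) = √(22 + 365) = √387 = 3*√43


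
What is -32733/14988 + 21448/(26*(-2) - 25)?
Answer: -15427765/54956 ≈ -280.73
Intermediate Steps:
-32733/14988 + 21448/(26*(-2) - 25) = -32733*1/14988 + 21448/(-52 - 25) = -10911/4996 + 21448/(-77) = -10911/4996 + 21448*(-1/77) = -10911/4996 - 3064/11 = -15427765/54956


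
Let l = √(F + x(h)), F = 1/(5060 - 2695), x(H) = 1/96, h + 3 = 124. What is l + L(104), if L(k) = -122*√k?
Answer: -244*√26 + √34921590/56760 ≈ -1244.1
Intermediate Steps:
h = 121 (h = -3 + 124 = 121)
x(H) = 1/96
F = 1/2365 ≈ 0.00042283
l = √34921590/56760 (l = √(1/2365 + 1/96) = √(2461/227040) = √34921590/56760 ≈ 0.10411)
l + L(104) = √34921590/56760 - 244*√26 = -244*√26 + √34921590/56760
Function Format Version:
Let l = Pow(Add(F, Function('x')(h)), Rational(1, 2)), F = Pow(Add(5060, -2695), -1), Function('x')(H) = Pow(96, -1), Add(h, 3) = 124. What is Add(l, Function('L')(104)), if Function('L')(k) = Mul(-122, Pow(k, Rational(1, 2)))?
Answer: Add(Mul(-244, Pow(26, Rational(1, 2))), Mul(Rational(1, 56760), Pow(34921590, Rational(1, 2)))) ≈ -1244.1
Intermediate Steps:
h = 121 (h = Add(-3, 124) = 121)
Function('x')(H) = Rational(1, 96)
F = Rational(1, 2365) (F = Pow(2365, -1) = Rational(1, 2365) ≈ 0.00042283)
l = Mul(Rational(1, 56760), Pow(34921590, Rational(1, 2))) (l = Pow(Add(Rational(1, 2365), Rational(1, 96)), Rational(1, 2)) = Pow(Rational(2461, 227040), Rational(1, 2)) = Mul(Rational(1, 56760), Pow(34921590, Rational(1, 2))) ≈ 0.10411)
Add(l, Function('L')(104)) = Add(Mul(Rational(1, 56760), Pow(34921590, Rational(1, 2))), Mul(-122, Pow(104, Rational(1, 2)))) = Add(Mul(Rational(1, 56760), Pow(34921590, Rational(1, 2))), Mul(-122, Mul(2, Pow(26, Rational(1, 2))))) = Add(Mul(Rational(1, 56760), Pow(34921590, Rational(1, 2))), Mul(-244, Pow(26, Rational(1, 2)))) = Add(Mul(-244, Pow(26, Rational(1, 2))), Mul(Rational(1, 56760), Pow(34921590, Rational(1, 2))))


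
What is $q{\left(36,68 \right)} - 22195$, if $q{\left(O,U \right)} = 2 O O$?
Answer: $-19603$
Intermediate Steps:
$q{\left(O,U \right)} = 2 O^{2}$
$q{\left(36,68 \right)} - 22195 = 2 \cdot 36^{2} - 22195 = 2 \cdot 1296 - 22195 = 2592 - 22195 = -19603$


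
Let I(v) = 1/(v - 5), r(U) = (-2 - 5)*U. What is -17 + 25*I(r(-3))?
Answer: -247/16 ≈ -15.438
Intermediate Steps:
r(U) = -7*U
I(v) = 1/(-5 + v)
-17 + 25*I(r(-3)) = -17 + 25/(-5 - 7*(-3)) = -17 + 25/(-5 + 21) = -17 + 25/16 = -247/16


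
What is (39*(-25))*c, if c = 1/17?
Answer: -975/17 ≈ -57.353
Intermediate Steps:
c = 1/17 ≈ 0.058824
(39*(-25))*c = (39*(-25))*(1/17) = -975*1/17 = -975/17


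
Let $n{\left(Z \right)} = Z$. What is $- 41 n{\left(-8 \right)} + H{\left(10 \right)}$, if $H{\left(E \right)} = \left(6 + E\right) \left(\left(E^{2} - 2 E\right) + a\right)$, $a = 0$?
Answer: $1608$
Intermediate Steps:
$H{\left(E \right)} = \left(6 + E\right) \left(E^{2} - 2 E\right)$ ($H{\left(E \right)} = \left(6 + E\right) \left(\left(E^{2} - 2 E\right) + 0\right) = \left(6 + E\right) \left(E^{2} - 2 E\right)$)
$- 41 n{\left(-8 \right)} + H{\left(10 \right)} = \left(-41\right) \left(-8\right) + 10 \left(-12 + 10^{2} + 4 \cdot 10\right) = 328 + 10 \left(-12 + 100 + 40\right) = 328 + 10 \cdot 128 = 328 + 1280 = 1608$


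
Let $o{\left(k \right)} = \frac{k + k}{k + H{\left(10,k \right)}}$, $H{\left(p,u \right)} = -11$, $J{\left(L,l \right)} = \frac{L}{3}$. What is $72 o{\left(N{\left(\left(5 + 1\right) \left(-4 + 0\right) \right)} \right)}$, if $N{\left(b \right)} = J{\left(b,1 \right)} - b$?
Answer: $\frac{2304}{5} \approx 460.8$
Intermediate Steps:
$J{\left(L,l \right)} = \frac{L}{3}$ ($J{\left(L,l \right)} = L \frac{1}{3} = \frac{L}{3}$)
$N{\left(b \right)} = - \frac{2 b}{3}$ ($N{\left(b \right)} = \frac{b}{3} - b = - \frac{2 b}{3}$)
$o{\left(k \right)} = \frac{2 k}{-11 + k}$ ($o{\left(k \right)} = \frac{k + k}{k - 11} = \frac{2 k}{-11 + k}$)
$72 o{\left(N{\left(\left(5 + 1\right) \left(-4 + 0\right) \right)} \right)} = 72 \frac{2 \left(- \frac{2 \left(5 + 1\right) \left(-4 + 0\right)}{3}\right)}{-11 - \frac{2 \left(5 + 1\right) \left(-4 + 0\right)}{3}} = 72 \frac{2 \left(- \frac{2 \cdot 6 \left(-4\right)}{3}\right)}{-11 - \frac{2 \cdot 6 \left(-4\right)}{3}} = 72 \frac{2 \left(\left(- \frac{2}{3}\right) \left(-24\right)\right)}{-11 - -16} = 72 \cdot 2 \cdot 16 \frac{1}{-11 + 16} = 72 \cdot 2 \cdot 16 \cdot \frac{1}{5} = 72 \cdot \frac{32}{5} = \frac{2304}{5}$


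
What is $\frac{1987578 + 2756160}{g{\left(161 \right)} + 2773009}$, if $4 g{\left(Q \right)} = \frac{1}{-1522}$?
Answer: $\frac{9626625648}{5627359597} \approx 1.7107$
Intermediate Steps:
$g{\left(Q \right)} = - \frac{1}{6088}$ ($g{\left(Q \right)} = \frac{1}{4 \left(-1522\right)} = \frac{1}{4} \left(- \frac{1}{1522}\right) = - \frac{1}{6088}$)
$\frac{1987578 + 2756160}{g{\left(161 \right)} + 2773009} = \frac{1987578 + 2756160}{- \frac{1}{6088} + 2773009} = \frac{4743738}{\frac{16882078791}{6088}} = 4743738 \cdot \frac{6088}{16882078791} = \frac{9626625648}{5627359597}$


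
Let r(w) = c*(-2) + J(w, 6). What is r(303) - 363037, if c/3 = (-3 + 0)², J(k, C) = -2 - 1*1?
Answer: -363094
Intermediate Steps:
J(k, C) = -3 (J(k, C) = -2 - 1 = -3)
c = 27 (c = 3*(-3 + 0)² = 3*(-3)² = 3*9 = 27)
r(w) = -57 (r(w) = 27*(-2) - 3 = -54 - 3 = -57)
r(303) - 363037 = -57 - 363037 = -363094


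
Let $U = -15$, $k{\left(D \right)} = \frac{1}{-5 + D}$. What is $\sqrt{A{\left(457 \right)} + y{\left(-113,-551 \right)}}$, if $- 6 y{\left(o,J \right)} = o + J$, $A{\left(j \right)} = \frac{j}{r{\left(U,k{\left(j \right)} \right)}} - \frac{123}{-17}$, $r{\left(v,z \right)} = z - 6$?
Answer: $\frac{\sqrt{797279153019}}{138261} \approx 6.4581$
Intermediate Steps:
$r{\left(v,z \right)} = -6 + z$ ($r{\left(v,z \right)} = z - 6 = -6 + z$)
$A{\left(j \right)} = \frac{123}{17} + \frac{j}{-6 + \frac{1}{-5 + j}}$ ($A{\left(j \right)} = \frac{j}{-6 + \frac{1}{-5 + j}} - \frac{123}{-17} = \frac{j}{-6 + \frac{1}{-5 + j}} - - \frac{123}{17} = \frac{j}{-6 + \frac{1}{-5 + j}} + \frac{123}{17} = \frac{123}{17} + \frac{j}{-6 + \frac{1}{-5 + j}}$)
$y{\left(o,J \right)} = - \frac{J}{6} - \frac{o}{6}$ ($y{\left(o,J \right)} = - \frac{o + J}{6} = - \frac{J + o}{6} = - \frac{J}{6} - \frac{o}{6}$)
$\sqrt{A{\left(457 \right)} + y{\left(-113,-551 \right)}} = \sqrt{\frac{-3813 - 17 \cdot 457^{2} + 823 \cdot 457}{17 \left(-31 + 6 \cdot 457\right)} - - \frac{332}{3}} = \sqrt{\frac{-3813 - 3550433 + 376111}{17 \left(-31 + 2742\right)} + \left(\frac{551}{6} + \frac{113}{6}\right)} = \sqrt{\frac{-3813 - 3550433 + 376111}{17 \cdot 2711} + \frac{332}{3}} = \sqrt{\frac{1}{17} \cdot \frac{1}{2711} \left(-3178135\right) + \frac{332}{3}} = \sqrt{- \frac{3178135}{46087} + \frac{332}{3}} = \sqrt{\frac{5766479}{138261}} = \frac{\sqrt{797279153019}}{138261}$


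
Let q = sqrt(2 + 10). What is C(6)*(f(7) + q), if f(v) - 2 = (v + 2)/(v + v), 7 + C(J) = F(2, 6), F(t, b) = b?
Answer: -37/14 - 2*sqrt(3) ≈ -6.1070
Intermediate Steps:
C(J) = -1 (C(J) = -7 + 6 = -1)
q = 2*sqrt(3) (q = sqrt(12) = 2*sqrt(3) ≈ 3.4641)
f(v) = 2 + (2 + v)/(2*v) (f(v) = 2 + (v + 2)/(v + v) = 2 + (2 + v)/((2*v)) = 2 + (2 + v)*(1/(2*v)) = 2 + (2 + v)/(2*v))
C(6)*(f(7) + q) = -((5/2 + 1/7) + 2*sqrt(3)) = -(37/14 + 2*sqrt(3)) = -37/14 - 2*sqrt(3)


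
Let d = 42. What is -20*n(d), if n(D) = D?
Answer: -840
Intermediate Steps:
-20*n(d) = -20*42 = -840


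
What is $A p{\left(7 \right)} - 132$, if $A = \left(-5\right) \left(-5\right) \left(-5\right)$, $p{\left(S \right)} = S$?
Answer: $-1007$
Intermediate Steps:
$A = -125$ ($A = 25 \left(-5\right) = -125$)
$A p{\left(7 \right)} - 132 = \left(-125\right) 7 - 132 = -875 - 132 = -1007$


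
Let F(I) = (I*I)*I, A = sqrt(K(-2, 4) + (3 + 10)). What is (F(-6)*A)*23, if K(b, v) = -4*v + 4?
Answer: -4968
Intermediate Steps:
K(b, v) = 4 - 4*v
A = 1 (A = sqrt((4 - 4*4) + (3 + 10)) = sqrt((4 - 16) + 13) = sqrt(-12 + 13) = sqrt(1) = 1)
F(I) = I**3 (F(I) = I**2*I = I**3)
(F(-6)*A)*23 = ((-6)**3*1)*23 = -216*1*23 = -216*23 = -4968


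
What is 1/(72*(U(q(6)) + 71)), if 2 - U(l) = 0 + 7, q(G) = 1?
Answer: 1/4752 ≈ 0.00021044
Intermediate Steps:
U(l) = -5 (U(l) = 2 - (0 + 7) = 2 - 1*7 = 2 - 7 = -5)
1/(72*(U(q(6)) + 71)) = 1/(72*(-5 + 71)) = 1/(72*66) = 1/4752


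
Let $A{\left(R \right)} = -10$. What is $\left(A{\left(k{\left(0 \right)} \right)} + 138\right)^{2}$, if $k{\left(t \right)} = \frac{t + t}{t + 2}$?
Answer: $16384$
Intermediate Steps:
$k{\left(t \right)} = \frac{2 t}{2 + t}$
$\left(A{\left(k{\left(0 \right)} \right)} + 138\right)^{2} = \left(-10 + 138\right)^{2} = 128^{2} = 16384$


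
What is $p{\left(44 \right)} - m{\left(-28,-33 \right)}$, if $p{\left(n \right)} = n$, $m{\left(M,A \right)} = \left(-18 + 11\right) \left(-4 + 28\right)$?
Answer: $212$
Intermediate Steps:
$m{\left(M,A \right)} = -168$ ($m{\left(M,A \right)} = \left(-7\right) 24 = -168$)
$p{\left(44 \right)} - m{\left(-28,-33 \right)} = 44 - -168 = 44 + 168 = 212$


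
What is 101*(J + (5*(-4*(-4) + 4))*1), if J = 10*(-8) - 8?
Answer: 1212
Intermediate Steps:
J = -88 (J = -80 - 8 = -88)
101*(J + (5*(-4*(-4) + 4))*1) = 101*(-88 + (5*(-4*(-4) + 4))*1) = 101*(-88 + (5*(16 + 4))*1) = 101*(-88 + (5*20)*1) = 101*(-88 + 100*1) = 101*(-88 + 100) = 101*12 = 1212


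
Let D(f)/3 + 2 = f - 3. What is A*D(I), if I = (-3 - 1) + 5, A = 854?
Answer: -10248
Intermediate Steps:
I = 1 (I = -4 + 5 = 1)
D(f) = -15 + 3*f (D(f) = -6 + 3*(f - 3) = -6 + 3*(-3 + f) = -6 + (-9 + 3*f) = -15 + 3*f)
A*D(I) = 854*(-15 + 3*1) = 854*(-15 + 3) = 854*(-12) = -10248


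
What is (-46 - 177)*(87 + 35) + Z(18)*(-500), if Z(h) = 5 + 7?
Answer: -33206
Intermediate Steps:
Z(h) = 12
(-46 - 177)*(87 + 35) + Z(18)*(-500) = (-46 - 177)*(87 + 35) + 12*(-500) = -223*122 - 6000 = -27206 - 6000 = -33206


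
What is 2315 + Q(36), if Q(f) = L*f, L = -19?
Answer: 1631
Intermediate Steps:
Q(f) = -19*f
2315 + Q(36) = 2315 - 19*36 = 2315 - 684 = 1631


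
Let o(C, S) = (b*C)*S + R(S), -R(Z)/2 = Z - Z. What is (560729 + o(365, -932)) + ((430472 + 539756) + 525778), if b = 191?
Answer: -62917645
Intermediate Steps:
R(Z) = 0 (R(Z) = -2*(Z - Z) = -2*0 = 0)
o(C, S) = 191*C*S (o(C, S) = (191*C)*S + 0 = 191*C*S + 0 = 191*C*S)
(560729 + o(365, -932)) + ((430472 + 539756) + 525778) = (560729 + 191*365*(-932)) + ((430472 + 539756) + 525778) = (560729 - 64974380) + (970228 + 525778) = -64413651 + 1496006 = -62917645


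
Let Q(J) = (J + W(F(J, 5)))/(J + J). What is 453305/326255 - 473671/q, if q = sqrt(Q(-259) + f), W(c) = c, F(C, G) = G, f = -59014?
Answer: 90661/65251 + 473671*I*sqrt(3958685241)/15284499 ≈ 1.3894 + 1949.8*I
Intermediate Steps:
Q(J) = (5 + J)/(2*J) (Q(J) = (J + 5)/(J + J) = (5 + J)/((2*J)) = (5 + J)*(1/(2*J)) = (5 + J)/(2*J))
q = I*sqrt(3958685241)/259 (q = sqrt((1/2)*(5 - 259)/(-259) - 59014) = sqrt((1/2)*(-1/259)*(-254) - 59014) = sqrt(127/259 - 59014) = sqrt(-15284499/259) = I*sqrt(3958685241)/259 ≈ 242.93*I)
453305/326255 - 473671/q = 453305/326255 - 473671*(-I*sqrt(3958685241)/15284499) = 453305*(1/326255) - (-473671)*I*sqrt(3958685241)/15284499 = 90661/65251 + 473671*I*sqrt(3958685241)/15284499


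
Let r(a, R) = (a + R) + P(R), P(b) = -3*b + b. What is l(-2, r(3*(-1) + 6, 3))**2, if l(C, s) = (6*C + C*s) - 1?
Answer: 169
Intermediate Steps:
P(b) = -2*b
r(a, R) = a - R (r(a, R) = (a + R) - 2*R = (R + a) - 2*R = a - R)
l(C, s) = -1 + 6*C + C*s
l(-2, r(3*(-1) + 6, 3))**2 = (-1 + 6*(-2) - 2*((3*(-1) + 6) - 1*3))**2 = (-1 - 12 - 2*((-3 + 6) - 3))**2 = (-1 - 12 - 2*(3 - 3))**2 = (-1 - 12 - 2*0)**2 = (-1 - 12 + 0)**2 = (-13)**2 = 169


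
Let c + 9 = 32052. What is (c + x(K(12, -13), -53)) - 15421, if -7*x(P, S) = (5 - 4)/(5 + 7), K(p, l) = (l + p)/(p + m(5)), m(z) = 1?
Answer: 1396247/84 ≈ 16622.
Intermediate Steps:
c = 32043 (c = -9 + 32052 = 32043)
K(p, l) = (l + p)/(1 + p) (K(p, l) = (l + p)/(p + 1) = (l + p)/(1 + p))
x(P, S) = -1/84 (x(P, S) = -(5 - 4)/(7*(5 + 7)) = -1/(7*12) = -1/7*1/12 = -1/84)
(c + x(K(12, -13), -53)) - 15421 = (32043 - 1/84) - 15421 = 2691611/84 - 15421 = 1396247/84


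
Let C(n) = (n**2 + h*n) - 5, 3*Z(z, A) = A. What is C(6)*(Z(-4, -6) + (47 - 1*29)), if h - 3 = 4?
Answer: 1168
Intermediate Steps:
h = 7 (h = 3 + 4 = 7)
Z(z, A) = A/3
C(n) = -5 + n**2 + 7*n (C(n) = (n**2 + 7*n) - 5 = -5 + n**2 + 7*n)
C(6)*(Z(-4, -6) + (47 - 1*29)) = (-5 + 6**2 + 7*6)*((1/3)*(-6) + (47 - 1*29)) = (-5 + 36 + 42)*(-2 + (47 - 29)) = 73*(-2 + 18) = 73*16 = 1168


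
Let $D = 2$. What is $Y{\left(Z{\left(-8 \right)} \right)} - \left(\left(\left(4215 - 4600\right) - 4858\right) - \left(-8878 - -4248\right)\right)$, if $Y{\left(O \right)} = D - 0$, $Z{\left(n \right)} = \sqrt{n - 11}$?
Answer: $615$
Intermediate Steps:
$Z{\left(n \right)} = \sqrt{-11 + n}$
$Y{\left(O \right)} = 2$ ($Y{\left(O \right)} = 2 - 0 = 2 + 0 = 2$)
$Y{\left(Z{\left(-8 \right)} \right)} - \left(\left(\left(4215 - 4600\right) - 4858\right) - \left(-8878 - -4248\right)\right) = 2 - \left(\left(\left(4215 - 4600\right) - 4858\right) - \left(-8878 - -4248\right)\right) = 2 - \left(\left(-385 - 4858\right) - \left(-8878 + 4248\right)\right) = 2 - \left(-5243 - -4630\right) = 2 - \left(-5243 + 4630\right) = 2 - -613 = 2 + 613 = 615$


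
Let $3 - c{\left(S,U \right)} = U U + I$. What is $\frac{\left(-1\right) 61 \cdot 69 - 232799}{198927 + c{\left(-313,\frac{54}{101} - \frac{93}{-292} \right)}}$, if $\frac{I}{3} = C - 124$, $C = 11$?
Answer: $- \frac{206144359392512}{173319171959295} \approx -1.1894$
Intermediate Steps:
$I = -339$ ($I = 3 \left(11 - 124\right) = 3 \left(-113\right) = -339$)
$c{\left(S,U \right)} = 342 - U^{2}$ ($c{\left(S,U \right)} = 3 - \left(U U - 339\right) = 3 - \left(U^{2} - 339\right) = 3 - \left(-339 + U^{2}\right) = 342 - U^{2}$)
$\frac{\left(-1\right) 61 \cdot 69 - 232799}{198927 + c{\left(-313,\frac{54}{101} - \frac{93}{-292} \right)}} = \frac{\left(-1\right) 61 \cdot 69 - 232799}{198927 + \left(342 - \left(\frac{54}{101} - \frac{93}{-292}\right)^{2}\right)} = \frac{\left(-61\right) 69 - 232799}{198927 + \left(342 - \left(54 \cdot \frac{1}{101} - - \frac{93}{292}\right)^{2}\right)} = \frac{-4209 - 232799}{198927 + \left(342 - \left(\frac{54}{101} + \frac{93}{292}\right)^{2}\right)} = - \frac{237008}{198927 + \left(342 - \left(\frac{25161}{29492}\right)^{2}\right)} = - \frac{237008}{198927 + \left(342 - \frac{633075921}{869778064}\right)} = - \frac{237008}{198927 + \frac{296831021967}{869778064}} = - \frac{237008}{\frac{173319171959295}{869778064}} = \left(-237008\right) \frac{869778064}{173319171959295} = - \frac{206144359392512}{173319171959295}$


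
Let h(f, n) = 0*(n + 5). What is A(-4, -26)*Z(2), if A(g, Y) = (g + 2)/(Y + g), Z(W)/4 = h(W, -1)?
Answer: 0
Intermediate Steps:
h(f, n) = 0 (h(f, n) = 0*(5 + n) = 0)
Z(W) = 0 (Z(W) = 4*0 = 0)
A(g, Y) = (2 + g)/(Y + g)
A(-4, -26)*Z(2) = ((2 - 4)/(-26 - 4))*0 = (-2/(-30))*0 = -1/30*(-2)*0 = (1/15)*0 = 0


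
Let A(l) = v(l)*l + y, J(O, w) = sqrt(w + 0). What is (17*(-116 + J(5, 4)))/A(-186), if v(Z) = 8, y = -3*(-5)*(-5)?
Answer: 646/521 ≈ 1.2399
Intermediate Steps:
y = -75 (y = 15*(-5) = -75)
J(O, w) = sqrt(w)
A(l) = -75 + 8*l (A(l) = 8*l - 75 = -75 + 8*l)
(17*(-116 + J(5, 4)))/A(-186) = (17*(-116 + sqrt(4)))/(-75 + 8*(-186)) = (17*(-116 + 2))/(-75 - 1488) = (17*(-114))/(-1563) = -1938*(-1/1563) = 646/521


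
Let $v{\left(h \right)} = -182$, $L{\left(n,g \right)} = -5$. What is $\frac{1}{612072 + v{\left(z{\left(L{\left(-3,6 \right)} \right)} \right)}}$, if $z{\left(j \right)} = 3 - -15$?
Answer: $\frac{1}{611890} \approx 1.6343 \cdot 10^{-6}$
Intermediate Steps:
$z{\left(j \right)} = 18$ ($z{\left(j \right)} = 3 + 15 = 18$)
$\frac{1}{612072 + v{\left(z{\left(L{\left(-3,6 \right)} \right)} \right)}} = \frac{1}{612072 - 182} = \frac{1}{611890}$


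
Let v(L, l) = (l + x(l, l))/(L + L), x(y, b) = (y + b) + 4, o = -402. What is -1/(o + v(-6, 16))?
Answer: 3/1219 ≈ 0.0024610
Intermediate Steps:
x(y, b) = 4 + b + y (x(y, b) = (b + y) + 4 = 4 + b + y)
v(L, l) = (4 + 3*l)/(2*L) (v(L, l) = (l + (4 + l + l))/(L + L) = (l + (4 + 2*l))/((2*L)) = (4 + 3*l)*(1/(2*L)) = (4 + 3*l)/(2*L))
-1/(o + v(-6, 16)) = -1/(-402 + (1/2)*(4 + 3*16)/(-6)) = -1/(-402 + (1/2)*(-1/6)*(4 + 48)) = -1/(-402 + (1/2)*(-1/6)*52) = -1/(-402 - 13/3) = -1/(-1219/3) = -1*(-3/1219) = 3/1219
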